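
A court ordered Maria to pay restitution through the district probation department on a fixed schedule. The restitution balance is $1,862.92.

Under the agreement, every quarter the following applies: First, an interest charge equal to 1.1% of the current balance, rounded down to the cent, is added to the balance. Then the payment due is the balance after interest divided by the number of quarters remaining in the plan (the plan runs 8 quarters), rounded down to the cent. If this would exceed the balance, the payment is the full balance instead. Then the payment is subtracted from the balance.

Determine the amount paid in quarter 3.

Quarter 1: $1,862.92 +$20.49 interest = $1,883.41; pay $235.42 → $1,647.99
Quarter 2: $1,647.99 +$18.12 interest = $1,666.11; pay $238.01 → $1,428.10
Quarter 3: $1,428.10 +$15.70 interest = $1,443.80; pay $240.63 → $1,203.17

$240.63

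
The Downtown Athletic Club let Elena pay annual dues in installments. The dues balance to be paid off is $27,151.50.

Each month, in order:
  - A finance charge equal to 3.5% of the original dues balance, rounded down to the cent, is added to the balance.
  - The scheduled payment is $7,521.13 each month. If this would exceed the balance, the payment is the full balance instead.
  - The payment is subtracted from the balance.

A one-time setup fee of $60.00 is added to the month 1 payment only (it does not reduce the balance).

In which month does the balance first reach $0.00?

5

# | Opening | Interest | Payment | Fee | End bal
1 | $27,151.50 | $950.30 | $7,521.13 | $60.00 | $20,580.67
2 | $20,580.67 | $950.30 | $7,521.13 | — | $14,009.84
3 | $14,009.84 | $950.30 | $7,521.13 | — | $7,439.01
4 | $7,439.01 | $950.30 | $7,521.13 | — | $868.18
5 | $868.18 | $950.30 | $1,818.48 | — | $0.00
Balance reaches $0.00 in month 5.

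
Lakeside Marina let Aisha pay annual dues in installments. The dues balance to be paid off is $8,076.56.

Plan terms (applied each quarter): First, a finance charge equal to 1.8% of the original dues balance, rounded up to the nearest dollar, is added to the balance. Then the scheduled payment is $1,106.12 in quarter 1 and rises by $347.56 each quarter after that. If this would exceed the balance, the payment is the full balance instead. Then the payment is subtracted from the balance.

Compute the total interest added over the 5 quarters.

Quarter 1: opening $8,076.56; interest $146.00 → $8,222.56; payment $1,106.12; balance $7,116.44
Quarter 2: opening $7,116.44; interest $146.00 → $7,262.44; payment $1,453.68; balance $5,808.76
Quarter 3: opening $5,808.76; interest $146.00 → $5,954.76; payment $1,801.24; balance $4,153.52
Quarter 4: opening $4,153.52; interest $146.00 → $4,299.52; payment $2,148.80; balance $2,150.72
Quarter 5: opening $2,150.72; interest $146.00 → $2,296.72; payment $2,296.72; balance $0.00
Total interest: $146.00 + $146.00 + $146.00 + $146.00 + $146.00 = $730.00

$730.00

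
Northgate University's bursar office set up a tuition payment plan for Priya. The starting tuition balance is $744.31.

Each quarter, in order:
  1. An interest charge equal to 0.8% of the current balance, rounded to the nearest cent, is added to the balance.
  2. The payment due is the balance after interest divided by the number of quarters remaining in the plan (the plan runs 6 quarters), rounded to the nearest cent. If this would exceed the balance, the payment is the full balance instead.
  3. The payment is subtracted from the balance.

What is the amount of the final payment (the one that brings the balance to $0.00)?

$130.12

Quarter 1: opening $744.31; interest $5.95 → $750.26; payment $125.04; balance $625.22
Quarter 2: opening $625.22; interest $5.00 → $630.22; payment $126.04; balance $504.18
Quarter 3: opening $504.18; interest $4.03 → $508.21; payment $127.05; balance $381.16
Quarter 4: opening $381.16; interest $3.05 → $384.21; payment $128.07; balance $256.14
Quarter 5: opening $256.14; interest $2.05 → $258.19; payment $129.10; balance $129.09
Quarter 6: opening $129.09; interest $1.03 → $130.12; payment $130.12; balance $0.00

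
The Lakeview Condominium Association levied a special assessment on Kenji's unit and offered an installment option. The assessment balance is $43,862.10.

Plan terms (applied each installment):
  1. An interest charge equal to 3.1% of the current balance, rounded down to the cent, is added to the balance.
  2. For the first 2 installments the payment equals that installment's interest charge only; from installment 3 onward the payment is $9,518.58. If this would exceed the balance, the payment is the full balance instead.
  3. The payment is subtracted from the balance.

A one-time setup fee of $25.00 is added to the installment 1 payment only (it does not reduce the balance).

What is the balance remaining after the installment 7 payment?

$458.93

Installment 1: opening $43,862.10; interest $1,359.72 → $45,221.82; payment $1,359.72 (+ $25.00 fee); balance $43,862.10
Installment 2: opening $43,862.10; interest $1,359.72 → $45,221.82; payment $1,359.72; balance $43,862.10
Installment 3: opening $43,862.10; interest $1,359.72 → $45,221.82; payment $9,518.58; balance $35,703.24
Installment 4: opening $35,703.24; interest $1,106.80 → $36,810.04; payment $9,518.58; balance $27,291.46
Installment 5: opening $27,291.46; interest $846.03 → $28,137.49; payment $9,518.58; balance $18,618.91
Installment 6: opening $18,618.91; interest $577.18 → $19,196.09; payment $9,518.58; balance $9,677.51
Installment 7: opening $9,677.51; interest $300.00 → $9,977.51; payment $9,518.58; balance $458.93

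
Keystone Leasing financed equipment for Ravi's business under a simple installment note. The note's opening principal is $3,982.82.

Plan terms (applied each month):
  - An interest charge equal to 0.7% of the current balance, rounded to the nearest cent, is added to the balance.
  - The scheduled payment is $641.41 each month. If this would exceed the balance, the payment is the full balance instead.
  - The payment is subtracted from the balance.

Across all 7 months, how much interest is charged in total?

$103.92

Month 1: $3,982.82 +$27.88 interest = $4,010.70; pay $641.41 → $3,369.29
Month 2: $3,369.29 +$23.59 interest = $3,392.88; pay $641.41 → $2,751.47
Month 3: $2,751.47 +$19.26 interest = $2,770.73; pay $641.41 → $2,129.32
Month 4: $2,129.32 +$14.91 interest = $2,144.23; pay $641.41 → $1,502.82
Month 5: $1,502.82 +$10.52 interest = $1,513.34; pay $641.41 → $871.93
Month 6: $871.93 +$6.10 interest = $878.03; pay $641.41 → $236.62
Month 7: $236.62 +$1.66 interest = $238.28; pay $238.28 → $0.00
Total interest: $27.88 + $23.59 + $19.26 + $14.91 + $10.52 + $6.10 + $1.66 = $103.92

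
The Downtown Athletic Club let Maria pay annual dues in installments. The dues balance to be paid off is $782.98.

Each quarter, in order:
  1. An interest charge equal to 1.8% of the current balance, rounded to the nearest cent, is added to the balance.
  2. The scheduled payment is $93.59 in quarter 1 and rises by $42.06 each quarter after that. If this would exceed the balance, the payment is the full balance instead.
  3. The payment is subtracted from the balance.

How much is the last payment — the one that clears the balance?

$204.52

Quarter 1: $782.98 +$14.09 interest = $797.07; pay $93.59 → $703.48
Quarter 2: $703.48 +$12.66 interest = $716.14; pay $135.65 → $580.49
Quarter 3: $580.49 +$10.45 interest = $590.94; pay $177.71 → $413.23
Quarter 4: $413.23 +$7.44 interest = $420.67; pay $219.77 → $200.90
Quarter 5: $200.90 +$3.62 interest = $204.52; pay $204.52 → $0.00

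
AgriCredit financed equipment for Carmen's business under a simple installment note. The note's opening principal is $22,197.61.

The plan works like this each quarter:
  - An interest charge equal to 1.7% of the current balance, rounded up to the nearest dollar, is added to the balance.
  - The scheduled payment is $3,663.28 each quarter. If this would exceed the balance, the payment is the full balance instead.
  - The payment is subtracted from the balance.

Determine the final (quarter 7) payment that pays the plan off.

Quarter 1: $22,197.61 +$378.00 interest = $22,575.61; pay $3,663.28 → $18,912.33
Quarter 2: $18,912.33 +$322.00 interest = $19,234.33; pay $3,663.28 → $15,571.05
Quarter 3: $15,571.05 +$265.00 interest = $15,836.05; pay $3,663.28 → $12,172.77
Quarter 4: $12,172.77 +$207.00 interest = $12,379.77; pay $3,663.28 → $8,716.49
Quarter 5: $8,716.49 +$149.00 interest = $8,865.49; pay $3,663.28 → $5,202.21
Quarter 6: $5,202.21 +$89.00 interest = $5,291.21; pay $3,663.28 → $1,627.93
Quarter 7: $1,627.93 +$28.00 interest = $1,655.93; pay $1,655.93 → $0.00

$1,655.93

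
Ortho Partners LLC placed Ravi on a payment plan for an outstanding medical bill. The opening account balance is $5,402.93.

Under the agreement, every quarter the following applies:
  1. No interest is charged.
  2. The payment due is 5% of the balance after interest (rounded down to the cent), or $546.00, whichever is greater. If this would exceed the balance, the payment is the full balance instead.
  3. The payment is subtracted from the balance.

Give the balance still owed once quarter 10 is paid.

Quarter 1: $5,402.93 − $546.00 → $4,856.93
Quarter 2: $4,856.93 − $546.00 → $4,310.93
Quarter 3: $4,310.93 − $546.00 → $3,764.93
Quarter 4: $3,764.93 − $546.00 → $3,218.93
Quarter 5: $3,218.93 − $546.00 → $2,672.93
Quarter 6: $2,672.93 − $546.00 → $2,126.93
Quarter 7: $2,126.93 − $546.00 → $1,580.93
Quarter 8: $1,580.93 − $546.00 → $1,034.93
Quarter 9: $1,034.93 − $546.00 → $488.93
Quarter 10: $488.93 − $488.93 → $0.00

$0.00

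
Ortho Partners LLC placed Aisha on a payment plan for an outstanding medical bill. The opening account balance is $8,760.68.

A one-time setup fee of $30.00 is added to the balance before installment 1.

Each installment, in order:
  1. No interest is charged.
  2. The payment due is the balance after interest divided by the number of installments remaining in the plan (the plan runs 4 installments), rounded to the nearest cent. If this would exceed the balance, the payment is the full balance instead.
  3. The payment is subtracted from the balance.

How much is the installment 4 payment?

$2,197.67

Installment 1: $8,790.68 − $2,197.67 → $6,593.01
Installment 2: $6,593.01 − $2,197.67 → $4,395.34
Installment 3: $4,395.34 − $2,197.67 → $2,197.67
Installment 4: $2,197.67 − $2,197.67 → $0.00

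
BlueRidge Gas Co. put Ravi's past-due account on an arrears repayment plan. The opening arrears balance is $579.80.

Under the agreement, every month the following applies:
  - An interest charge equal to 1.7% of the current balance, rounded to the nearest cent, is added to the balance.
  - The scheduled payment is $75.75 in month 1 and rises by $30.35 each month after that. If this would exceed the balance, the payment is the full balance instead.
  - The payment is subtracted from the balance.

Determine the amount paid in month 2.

# | Opening | Interest | Payment | End bal
1 | $579.80 | $9.86 | $75.75 | $513.91
2 | $513.91 | $8.74 | $106.10 | $416.55

$106.10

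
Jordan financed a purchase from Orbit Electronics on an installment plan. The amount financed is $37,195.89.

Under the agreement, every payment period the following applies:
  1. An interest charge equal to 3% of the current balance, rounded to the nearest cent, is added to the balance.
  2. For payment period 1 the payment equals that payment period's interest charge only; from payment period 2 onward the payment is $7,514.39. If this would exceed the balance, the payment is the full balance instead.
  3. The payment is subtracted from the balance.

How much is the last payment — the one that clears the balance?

$3,322.08

Payment period 1: $37,195.89 +$1,115.88 interest = $38,311.77; pay $1,115.88 → $37,195.89
Payment period 2: $37,195.89 +$1,115.88 interest = $38,311.77; pay $7,514.39 → $30,797.38
Payment period 3: $30,797.38 +$923.92 interest = $31,721.30; pay $7,514.39 → $24,206.91
Payment period 4: $24,206.91 +$726.21 interest = $24,933.12; pay $7,514.39 → $17,418.73
Payment period 5: $17,418.73 +$522.56 interest = $17,941.29; pay $7,514.39 → $10,426.90
Payment period 6: $10,426.90 +$312.81 interest = $10,739.71; pay $7,514.39 → $3,225.32
Payment period 7: $3,225.32 +$96.76 interest = $3,322.08; pay $3,322.08 → $0.00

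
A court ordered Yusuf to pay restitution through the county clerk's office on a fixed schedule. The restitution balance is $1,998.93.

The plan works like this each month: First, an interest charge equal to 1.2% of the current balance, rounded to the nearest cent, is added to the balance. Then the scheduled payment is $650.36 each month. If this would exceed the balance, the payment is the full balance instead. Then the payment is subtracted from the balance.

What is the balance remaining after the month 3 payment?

Month 1: $1,998.93 +$23.99 interest = $2,022.92; pay $650.36 → $1,372.56
Month 2: $1,372.56 +$16.47 interest = $1,389.03; pay $650.36 → $738.67
Month 3: $738.67 +$8.86 interest = $747.53; pay $650.36 → $97.17

$97.17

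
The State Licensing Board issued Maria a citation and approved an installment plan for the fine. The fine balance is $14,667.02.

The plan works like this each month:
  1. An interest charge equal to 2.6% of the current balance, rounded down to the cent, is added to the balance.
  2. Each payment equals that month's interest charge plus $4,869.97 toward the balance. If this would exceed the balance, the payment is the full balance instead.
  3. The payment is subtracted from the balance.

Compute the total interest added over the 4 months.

Month 1: opening $14,667.02; interest $381.34 → $15,048.36; payment $5,251.31; balance $9,797.05
Month 2: opening $9,797.05; interest $254.72 → $10,051.77; payment $5,124.69; balance $4,927.08
Month 3: opening $4,927.08; interest $128.10 → $5,055.18; payment $4,998.07; balance $57.11
Month 4: opening $57.11; interest $1.48 → $58.59; payment $58.59; balance $0.00
Total interest: $381.34 + $254.72 + $128.10 + $1.48 = $765.64

$765.64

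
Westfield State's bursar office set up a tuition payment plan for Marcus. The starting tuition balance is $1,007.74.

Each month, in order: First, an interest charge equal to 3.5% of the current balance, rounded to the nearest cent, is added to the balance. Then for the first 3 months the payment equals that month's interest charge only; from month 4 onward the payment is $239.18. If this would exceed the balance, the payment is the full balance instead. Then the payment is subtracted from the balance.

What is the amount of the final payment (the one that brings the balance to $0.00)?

$153.46

Month 1: opening $1,007.74; interest $35.27 → $1,043.01; payment $35.27; balance $1,007.74
Month 2: opening $1,007.74; interest $35.27 → $1,043.01; payment $35.27; balance $1,007.74
Month 3: opening $1,007.74; interest $35.27 → $1,043.01; payment $35.27; balance $1,007.74
Month 4: opening $1,007.74; interest $35.27 → $1,043.01; payment $239.18; balance $803.83
Month 5: opening $803.83; interest $28.13 → $831.96; payment $239.18; balance $592.78
Month 6: opening $592.78; interest $20.75 → $613.53; payment $239.18; balance $374.35
Month 7: opening $374.35; interest $13.10 → $387.45; payment $239.18; balance $148.27
Month 8: opening $148.27; interest $5.19 → $153.46; payment $153.46; balance $0.00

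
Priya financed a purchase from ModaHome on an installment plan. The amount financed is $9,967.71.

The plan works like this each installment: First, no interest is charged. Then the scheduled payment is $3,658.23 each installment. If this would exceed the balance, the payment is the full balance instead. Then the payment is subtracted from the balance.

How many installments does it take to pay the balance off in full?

3

Installment 1: opening $9,967.71; payment $3,658.23; balance $6,309.48
Installment 2: opening $6,309.48; payment $3,658.23; balance $2,651.25
Installment 3: opening $2,651.25; payment $2,651.25; balance $0.00
Balance reaches $0.00 in installment 3.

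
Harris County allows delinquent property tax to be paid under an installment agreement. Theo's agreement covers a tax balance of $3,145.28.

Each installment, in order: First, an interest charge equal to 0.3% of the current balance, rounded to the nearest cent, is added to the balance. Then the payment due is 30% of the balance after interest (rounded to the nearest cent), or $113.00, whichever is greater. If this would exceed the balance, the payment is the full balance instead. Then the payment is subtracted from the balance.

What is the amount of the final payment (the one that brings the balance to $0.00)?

$39.89

Installment 1: opening $3,145.28; interest $9.44 → $3,154.72; payment $946.42; balance $2,208.30
Installment 2: opening $2,208.30; interest $6.62 → $2,214.92; payment $664.48; balance $1,550.44
Installment 3: opening $1,550.44; interest $4.65 → $1,555.09; payment $466.53; balance $1,088.56
Installment 4: opening $1,088.56; interest $3.27 → $1,091.83; payment $327.55; balance $764.28
Installment 5: opening $764.28; interest $2.29 → $766.57; payment $229.97; balance $536.60
Installment 6: opening $536.60; interest $1.61 → $538.21; payment $161.46; balance $376.75
Installment 7: opening $376.75; interest $1.13 → $377.88; payment $113.36; balance $264.52
Installment 8: opening $264.52; interest $0.79 → $265.31; payment $113.00; balance $152.31
Installment 9: opening $152.31; interest $0.46 → $152.77; payment $113.00; balance $39.77
Installment 10: opening $39.77; interest $0.12 → $39.89; payment $39.89; balance $0.00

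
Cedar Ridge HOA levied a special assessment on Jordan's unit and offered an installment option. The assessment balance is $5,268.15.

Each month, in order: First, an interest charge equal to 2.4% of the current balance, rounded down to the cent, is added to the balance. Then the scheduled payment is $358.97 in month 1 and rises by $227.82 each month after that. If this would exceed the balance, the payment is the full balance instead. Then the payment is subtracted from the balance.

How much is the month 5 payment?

$1,270.25

Month 1: opening $5,268.15; interest $126.43 → $5,394.58; payment $358.97; balance $5,035.61
Month 2: opening $5,035.61; interest $120.85 → $5,156.46; payment $586.79; balance $4,569.67
Month 3: opening $4,569.67; interest $109.67 → $4,679.34; payment $814.61; balance $3,864.73
Month 4: opening $3,864.73; interest $92.75 → $3,957.48; payment $1,042.43; balance $2,915.05
Month 5: opening $2,915.05; interest $69.96 → $2,985.01; payment $1,270.25; balance $1,714.76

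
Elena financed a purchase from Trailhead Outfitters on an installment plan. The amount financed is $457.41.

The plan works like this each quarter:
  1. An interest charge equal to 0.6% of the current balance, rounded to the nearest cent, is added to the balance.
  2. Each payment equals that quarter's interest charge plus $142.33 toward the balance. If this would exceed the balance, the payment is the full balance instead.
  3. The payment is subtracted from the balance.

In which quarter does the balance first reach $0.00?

4

# | Opening | Interest | Payment | End bal
1 | $457.41 | $2.74 | $145.07 | $315.08
2 | $315.08 | $1.89 | $144.22 | $172.75
3 | $172.75 | $1.04 | $143.37 | $30.42
4 | $30.42 | $0.18 | $30.60 | $0.00
Balance reaches $0.00 in quarter 4.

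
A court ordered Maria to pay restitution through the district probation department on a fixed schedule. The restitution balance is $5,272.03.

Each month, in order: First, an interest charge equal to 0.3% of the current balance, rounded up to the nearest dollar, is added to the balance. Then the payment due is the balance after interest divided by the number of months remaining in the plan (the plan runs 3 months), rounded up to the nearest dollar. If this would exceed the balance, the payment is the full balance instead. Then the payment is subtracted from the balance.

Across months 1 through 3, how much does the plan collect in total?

Month 1: $5,272.03 +$16.00 interest = $5,288.03; pay $1,763.00 → $3,525.03
Month 2: $3,525.03 +$11.00 interest = $3,536.03; pay $1,769.00 → $1,767.03
Month 3: $1,767.03 +$6.00 interest = $1,773.03; pay $1,773.03 → $0.00
Total paid: $5,305.03

$5,305.03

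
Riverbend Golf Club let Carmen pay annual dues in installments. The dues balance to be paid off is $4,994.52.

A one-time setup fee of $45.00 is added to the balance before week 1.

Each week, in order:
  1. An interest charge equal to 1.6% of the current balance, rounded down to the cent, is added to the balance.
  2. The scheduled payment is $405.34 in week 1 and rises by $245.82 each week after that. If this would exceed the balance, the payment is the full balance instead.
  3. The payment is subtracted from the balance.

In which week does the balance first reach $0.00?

6

# | Opening | Interest | Payment | End bal
1 | $5,039.52 | $80.63 | $405.34 | $4,714.81
2 | $4,714.81 | $75.43 | $651.16 | $4,139.08
3 | $4,139.08 | $66.22 | $896.98 | $3,308.32
4 | $3,308.32 | $52.93 | $1,142.80 | $2,218.45
5 | $2,218.45 | $35.49 | $1,388.62 | $865.32
6 | $865.32 | $13.84 | $879.16 | $0.00
Balance reaches $0.00 in week 6.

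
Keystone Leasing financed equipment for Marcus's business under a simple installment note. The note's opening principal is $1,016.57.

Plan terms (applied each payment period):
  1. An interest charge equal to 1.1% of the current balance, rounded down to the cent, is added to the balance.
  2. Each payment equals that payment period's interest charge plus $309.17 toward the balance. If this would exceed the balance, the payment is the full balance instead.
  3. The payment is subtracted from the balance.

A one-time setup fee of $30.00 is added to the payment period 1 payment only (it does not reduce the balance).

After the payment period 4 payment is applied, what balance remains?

# | Opening | Interest | Payment | Fee | End bal
1 | $1,016.57 | $11.18 | $320.35 | $30.00 | $707.40
2 | $707.40 | $7.78 | $316.95 | — | $398.23
3 | $398.23 | $4.38 | $313.55 | — | $89.06
4 | $89.06 | $0.97 | $90.03 | — | $0.00

$0.00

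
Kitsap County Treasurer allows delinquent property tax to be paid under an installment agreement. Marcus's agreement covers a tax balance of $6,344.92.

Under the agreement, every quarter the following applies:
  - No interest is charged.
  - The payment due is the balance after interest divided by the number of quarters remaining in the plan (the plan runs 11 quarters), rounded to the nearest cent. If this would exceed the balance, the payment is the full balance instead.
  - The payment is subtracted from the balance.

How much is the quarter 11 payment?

$576.81

# | Opening | Payment | End bal
1 | $6,344.92 | $576.81 | $5,768.11
2 | $5,768.11 | $576.81 | $5,191.30
3 | $5,191.30 | $576.81 | $4,614.49
4 | $4,614.49 | $576.81 | $4,037.68
5 | $4,037.68 | $576.81 | $3,460.87
6 | $3,460.87 | $576.81 | $2,884.06
7 | $2,884.06 | $576.81 | $2,307.25
8 | $2,307.25 | $576.81 | $1,730.44
9 | $1,730.44 | $576.81 | $1,153.63
10 | $1,153.63 | $576.82 | $576.81
11 | $576.81 | $576.81 | $0.00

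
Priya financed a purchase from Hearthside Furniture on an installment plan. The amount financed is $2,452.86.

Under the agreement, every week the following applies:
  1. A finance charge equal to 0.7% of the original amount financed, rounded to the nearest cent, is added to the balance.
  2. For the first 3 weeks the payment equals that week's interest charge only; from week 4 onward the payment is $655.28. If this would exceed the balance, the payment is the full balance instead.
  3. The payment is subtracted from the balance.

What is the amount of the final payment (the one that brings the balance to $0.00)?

$555.70

Week 1: $2,452.86 +$17.17 interest = $2,470.03; pay $17.17 → $2,452.86
Week 2: $2,452.86 +$17.17 interest = $2,470.03; pay $17.17 → $2,452.86
Week 3: $2,452.86 +$17.17 interest = $2,470.03; pay $17.17 → $2,452.86
Week 4: $2,452.86 +$17.17 interest = $2,470.03; pay $655.28 → $1,814.75
Week 5: $1,814.75 +$17.17 interest = $1,831.92; pay $655.28 → $1,176.64
Week 6: $1,176.64 +$17.17 interest = $1,193.81; pay $655.28 → $538.53
Week 7: $538.53 +$17.17 interest = $555.70; pay $555.70 → $0.00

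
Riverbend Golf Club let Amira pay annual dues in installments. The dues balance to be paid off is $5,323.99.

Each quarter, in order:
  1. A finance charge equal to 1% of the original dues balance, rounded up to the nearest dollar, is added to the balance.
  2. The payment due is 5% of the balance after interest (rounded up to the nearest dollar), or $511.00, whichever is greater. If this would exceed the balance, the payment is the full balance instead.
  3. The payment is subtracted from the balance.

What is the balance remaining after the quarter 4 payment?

Quarter 1: opening $5,323.99; interest $54.00 → $5,377.99; payment $511.00; balance $4,866.99
Quarter 2: opening $4,866.99; interest $54.00 → $4,920.99; payment $511.00; balance $4,409.99
Quarter 3: opening $4,409.99; interest $54.00 → $4,463.99; payment $511.00; balance $3,952.99
Quarter 4: opening $3,952.99; interest $54.00 → $4,006.99; payment $511.00; balance $3,495.99

$3,495.99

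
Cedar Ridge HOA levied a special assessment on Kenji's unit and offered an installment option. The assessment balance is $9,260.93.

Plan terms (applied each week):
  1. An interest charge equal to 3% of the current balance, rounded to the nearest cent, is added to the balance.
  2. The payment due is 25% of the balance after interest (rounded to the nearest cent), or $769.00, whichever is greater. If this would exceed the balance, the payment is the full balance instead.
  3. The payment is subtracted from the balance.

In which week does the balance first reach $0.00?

9

Week 1: $9,260.93 +$277.83 interest = $9,538.76; pay $2,384.69 → $7,154.07
Week 2: $7,154.07 +$214.62 interest = $7,368.69; pay $1,842.17 → $5,526.52
Week 3: $5,526.52 +$165.80 interest = $5,692.32; pay $1,423.08 → $4,269.24
Week 4: $4,269.24 +$128.08 interest = $4,397.32; pay $1,099.33 → $3,297.99
Week 5: $3,297.99 +$98.94 interest = $3,396.93; pay $849.23 → $2,547.70
Week 6: $2,547.70 +$76.43 interest = $2,624.13; pay $769.00 → $1,855.13
Week 7: $1,855.13 +$55.65 interest = $1,910.78; pay $769.00 → $1,141.78
Week 8: $1,141.78 +$34.25 interest = $1,176.03; pay $769.00 → $407.03
Week 9: $407.03 +$12.21 interest = $419.24; pay $419.24 → $0.00
Balance reaches $0.00 in week 9.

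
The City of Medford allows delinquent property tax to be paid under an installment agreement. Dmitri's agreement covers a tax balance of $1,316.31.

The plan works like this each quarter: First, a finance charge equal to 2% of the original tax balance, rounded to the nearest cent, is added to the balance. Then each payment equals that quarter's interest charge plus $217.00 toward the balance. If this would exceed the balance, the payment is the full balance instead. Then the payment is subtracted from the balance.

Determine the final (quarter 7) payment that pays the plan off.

$40.64

Quarter 1: opening $1,316.31; interest $26.33 → $1,342.64; payment $243.33; balance $1,099.31
Quarter 2: opening $1,099.31; interest $26.33 → $1,125.64; payment $243.33; balance $882.31
Quarter 3: opening $882.31; interest $26.33 → $908.64; payment $243.33; balance $665.31
Quarter 4: opening $665.31; interest $26.33 → $691.64; payment $243.33; balance $448.31
Quarter 5: opening $448.31; interest $26.33 → $474.64; payment $243.33; balance $231.31
Quarter 6: opening $231.31; interest $26.33 → $257.64; payment $243.33; balance $14.31
Quarter 7: opening $14.31; interest $26.33 → $40.64; payment $40.64; balance $0.00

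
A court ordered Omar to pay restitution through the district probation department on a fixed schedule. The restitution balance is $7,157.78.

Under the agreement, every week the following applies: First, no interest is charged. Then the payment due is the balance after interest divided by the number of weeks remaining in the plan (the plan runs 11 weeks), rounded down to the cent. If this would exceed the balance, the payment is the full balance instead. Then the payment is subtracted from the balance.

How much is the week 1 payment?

$650.70

# | Opening | Payment | End bal
1 | $7,157.78 | $650.70 | $6,507.08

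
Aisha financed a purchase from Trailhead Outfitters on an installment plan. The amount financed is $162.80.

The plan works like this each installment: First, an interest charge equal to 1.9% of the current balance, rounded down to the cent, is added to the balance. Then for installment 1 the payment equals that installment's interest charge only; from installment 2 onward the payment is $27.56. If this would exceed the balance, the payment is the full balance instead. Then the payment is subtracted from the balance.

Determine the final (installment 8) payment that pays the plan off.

Installment 1: opening $162.80; interest $3.09 → $165.89; payment $3.09; balance $162.80
Installment 2: opening $162.80; interest $3.09 → $165.89; payment $27.56; balance $138.33
Installment 3: opening $138.33; interest $2.62 → $140.95; payment $27.56; balance $113.39
Installment 4: opening $113.39; interest $2.15 → $115.54; payment $27.56; balance $87.98
Installment 5: opening $87.98; interest $1.67 → $89.65; payment $27.56; balance $62.09
Installment 6: opening $62.09; interest $1.17 → $63.26; payment $27.56; balance $35.70
Installment 7: opening $35.70; interest $0.67 → $36.37; payment $27.56; balance $8.81
Installment 8: opening $8.81; interest $0.16 → $8.97; payment $8.97; balance $0.00

$8.97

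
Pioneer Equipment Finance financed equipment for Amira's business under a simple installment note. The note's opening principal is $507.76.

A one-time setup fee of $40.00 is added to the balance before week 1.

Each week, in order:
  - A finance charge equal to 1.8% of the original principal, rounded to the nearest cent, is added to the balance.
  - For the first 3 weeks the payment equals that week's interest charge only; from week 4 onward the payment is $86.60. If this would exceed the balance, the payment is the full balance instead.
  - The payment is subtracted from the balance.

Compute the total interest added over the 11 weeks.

# | Opening | Interest | Payment | End bal
1 | $547.76 | $9.14 | $9.14 | $547.76
2 | $547.76 | $9.14 | $9.14 | $547.76
3 | $547.76 | $9.14 | $9.14 | $547.76
4 | $547.76 | $9.14 | $86.60 | $470.30
5 | $470.30 | $9.14 | $86.60 | $392.84
6 | $392.84 | $9.14 | $86.60 | $315.38
7 | $315.38 | $9.14 | $86.60 | $237.92
8 | $237.92 | $9.14 | $86.60 | $160.46
9 | $160.46 | $9.14 | $86.60 | $83.00
10 | $83.00 | $9.14 | $86.60 | $5.54
11 | $5.54 | $9.14 | $14.68 | $0.00
Total interest: $9.14 + $9.14 + $9.14 + $9.14 + $9.14 + $9.14 + $9.14 + $9.14 + $9.14 + $9.14 + $9.14 = $100.54

$100.54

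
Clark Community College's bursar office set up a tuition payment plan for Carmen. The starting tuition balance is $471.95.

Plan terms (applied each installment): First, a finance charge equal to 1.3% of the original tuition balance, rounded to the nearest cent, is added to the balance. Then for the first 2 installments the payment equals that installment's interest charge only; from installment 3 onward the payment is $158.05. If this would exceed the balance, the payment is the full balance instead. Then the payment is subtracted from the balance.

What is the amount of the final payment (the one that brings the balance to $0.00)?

Installment 1: opening $471.95; interest $6.14 → $478.09; payment $6.14; balance $471.95
Installment 2: opening $471.95; interest $6.14 → $478.09; payment $6.14; balance $471.95
Installment 3: opening $471.95; interest $6.14 → $478.09; payment $158.05; balance $320.04
Installment 4: opening $320.04; interest $6.14 → $326.18; payment $158.05; balance $168.13
Installment 5: opening $168.13; interest $6.14 → $174.27; payment $158.05; balance $16.22
Installment 6: opening $16.22; interest $6.14 → $22.36; payment $22.36; balance $0.00

$22.36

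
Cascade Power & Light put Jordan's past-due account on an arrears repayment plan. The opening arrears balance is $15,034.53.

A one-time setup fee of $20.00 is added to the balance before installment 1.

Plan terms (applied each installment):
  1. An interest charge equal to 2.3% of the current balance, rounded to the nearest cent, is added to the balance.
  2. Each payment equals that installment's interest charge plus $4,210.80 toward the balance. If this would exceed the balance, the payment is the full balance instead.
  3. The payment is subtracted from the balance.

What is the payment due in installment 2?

$4,460.21

# | Opening | Interest | Payment | End bal
1 | $15,054.53 | $346.25 | $4,557.05 | $10,843.73
2 | $10,843.73 | $249.41 | $4,460.21 | $6,632.93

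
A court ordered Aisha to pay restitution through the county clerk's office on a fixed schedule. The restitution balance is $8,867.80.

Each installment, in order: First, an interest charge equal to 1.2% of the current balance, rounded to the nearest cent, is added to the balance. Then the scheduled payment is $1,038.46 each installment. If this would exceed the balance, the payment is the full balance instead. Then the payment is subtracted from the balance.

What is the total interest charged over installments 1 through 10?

Installment 1: $8,867.80 +$106.41 interest = $8,974.21; pay $1,038.46 → $7,935.75
Installment 2: $7,935.75 +$95.23 interest = $8,030.98; pay $1,038.46 → $6,992.52
Installment 3: $6,992.52 +$83.91 interest = $7,076.43; pay $1,038.46 → $6,037.97
Installment 4: $6,037.97 +$72.46 interest = $6,110.43; pay $1,038.46 → $5,071.97
Installment 5: $5,071.97 +$60.86 interest = $5,132.83; pay $1,038.46 → $4,094.37
Installment 6: $4,094.37 +$49.13 interest = $4,143.50; pay $1,038.46 → $3,105.04
Installment 7: $3,105.04 +$37.26 interest = $3,142.30; pay $1,038.46 → $2,103.84
Installment 8: $2,103.84 +$25.25 interest = $2,129.09; pay $1,038.46 → $1,090.63
Installment 9: $1,090.63 +$13.09 interest = $1,103.72; pay $1,038.46 → $65.26
Installment 10: $65.26 +$0.78 interest = $66.04; pay $66.04 → $0.00
Total interest: $106.41 + $95.23 + $83.91 + $72.46 + $60.86 + $49.13 + $37.26 + $25.25 + $13.09 + $0.78 = $544.38

$544.38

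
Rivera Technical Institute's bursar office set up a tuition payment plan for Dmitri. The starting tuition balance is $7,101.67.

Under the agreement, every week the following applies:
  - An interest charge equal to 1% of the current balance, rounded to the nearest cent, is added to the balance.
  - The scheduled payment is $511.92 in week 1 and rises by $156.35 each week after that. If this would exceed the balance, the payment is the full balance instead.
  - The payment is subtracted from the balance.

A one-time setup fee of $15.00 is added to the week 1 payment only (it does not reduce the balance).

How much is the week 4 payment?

Week 1: opening $7,101.67; interest $71.02 → $7,172.69; payment $511.92 (+ $15.00 fee); balance $6,660.77
Week 2: opening $6,660.77; interest $66.61 → $6,727.38; payment $668.27; balance $6,059.11
Week 3: opening $6,059.11; interest $60.59 → $6,119.70; payment $824.62; balance $5,295.08
Week 4: opening $5,295.08; interest $52.95 → $5,348.03; payment $980.97; balance $4,367.06

$980.97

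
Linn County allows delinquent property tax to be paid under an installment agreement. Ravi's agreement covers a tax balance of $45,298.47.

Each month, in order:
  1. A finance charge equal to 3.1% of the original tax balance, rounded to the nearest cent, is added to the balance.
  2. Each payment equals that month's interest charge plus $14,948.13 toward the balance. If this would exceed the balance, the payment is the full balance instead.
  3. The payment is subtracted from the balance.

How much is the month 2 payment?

$16,352.38

Month 1: $45,298.47 +$1,404.25 interest = $46,702.72; pay $16,352.38 → $30,350.34
Month 2: $30,350.34 +$1,404.25 interest = $31,754.59; pay $16,352.38 → $15,402.21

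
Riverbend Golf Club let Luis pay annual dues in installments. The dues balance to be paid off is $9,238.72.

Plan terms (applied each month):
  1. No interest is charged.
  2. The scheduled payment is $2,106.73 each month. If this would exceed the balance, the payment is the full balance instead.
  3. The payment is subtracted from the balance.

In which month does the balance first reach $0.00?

5

Month 1: $9,238.72 − $2,106.73 → $7,131.99
Month 2: $7,131.99 − $2,106.73 → $5,025.26
Month 3: $5,025.26 − $2,106.73 → $2,918.53
Month 4: $2,918.53 − $2,106.73 → $811.80
Month 5: $811.80 − $811.80 → $0.00
Balance reaches $0.00 in month 5.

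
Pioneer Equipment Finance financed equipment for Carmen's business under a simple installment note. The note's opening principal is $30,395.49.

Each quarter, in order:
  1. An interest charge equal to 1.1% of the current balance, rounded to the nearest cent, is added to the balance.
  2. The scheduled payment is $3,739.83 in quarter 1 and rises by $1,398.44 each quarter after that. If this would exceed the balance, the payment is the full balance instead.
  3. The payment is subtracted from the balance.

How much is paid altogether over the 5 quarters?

$31,533.81

Quarter 1: $30,395.49 +$334.35 interest = $30,729.84; pay $3,739.83 → $26,990.01
Quarter 2: $26,990.01 +$296.89 interest = $27,286.90; pay $5,138.27 → $22,148.63
Quarter 3: $22,148.63 +$243.63 interest = $22,392.26; pay $6,536.71 → $15,855.55
Quarter 4: $15,855.55 +$174.41 interest = $16,029.96; pay $7,935.15 → $8,094.81
Quarter 5: $8,094.81 +$89.04 interest = $8,183.85; pay $8,183.85 → $0.00
Total paid: $31,533.81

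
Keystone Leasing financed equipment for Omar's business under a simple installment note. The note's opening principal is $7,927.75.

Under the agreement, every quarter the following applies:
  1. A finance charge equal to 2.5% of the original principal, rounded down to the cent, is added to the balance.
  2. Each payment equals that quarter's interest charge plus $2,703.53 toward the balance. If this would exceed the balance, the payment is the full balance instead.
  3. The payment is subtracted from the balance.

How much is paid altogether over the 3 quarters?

Quarter 1: opening $7,927.75; interest $198.19 → $8,125.94; payment $2,901.72; balance $5,224.22
Quarter 2: opening $5,224.22; interest $198.19 → $5,422.41; payment $2,901.72; balance $2,520.69
Quarter 3: opening $2,520.69; interest $198.19 → $2,718.88; payment $2,718.88; balance $0.00
Total paid: $8,522.32

$8,522.32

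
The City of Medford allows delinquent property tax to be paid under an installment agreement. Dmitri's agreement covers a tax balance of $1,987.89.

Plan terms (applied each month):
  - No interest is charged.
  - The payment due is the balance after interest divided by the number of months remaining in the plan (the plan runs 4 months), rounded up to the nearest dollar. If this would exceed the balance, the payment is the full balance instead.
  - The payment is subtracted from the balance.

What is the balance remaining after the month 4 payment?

Month 1: opening $1,987.89; payment $497.00; balance $1,490.89
Month 2: opening $1,490.89; payment $497.00; balance $993.89
Month 3: opening $993.89; payment $497.00; balance $496.89
Month 4: opening $496.89; payment $496.89; balance $0.00

$0.00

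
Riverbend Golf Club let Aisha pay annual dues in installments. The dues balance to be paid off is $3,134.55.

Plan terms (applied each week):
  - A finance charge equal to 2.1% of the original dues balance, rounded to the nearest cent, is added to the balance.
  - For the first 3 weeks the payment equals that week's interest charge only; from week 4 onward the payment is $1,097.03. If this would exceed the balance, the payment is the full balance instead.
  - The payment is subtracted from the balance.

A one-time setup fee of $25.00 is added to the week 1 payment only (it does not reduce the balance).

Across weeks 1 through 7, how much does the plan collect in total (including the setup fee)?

$3,620.36

# | Opening | Interest | Payment | Fee | End bal
1 | $3,134.55 | $65.83 | $65.83 | $25.00 | $3,134.55
2 | $3,134.55 | $65.83 | $65.83 | — | $3,134.55
3 | $3,134.55 | $65.83 | $65.83 | — | $3,134.55
4 | $3,134.55 | $65.83 | $1,097.03 | — | $2,103.35
5 | $2,103.35 | $65.83 | $1,097.03 | — | $1,072.15
6 | $1,072.15 | $65.83 | $1,097.03 | — | $40.95
7 | $40.95 | $65.83 | $106.78 | — | $0.00
Total paid: $3,620.36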